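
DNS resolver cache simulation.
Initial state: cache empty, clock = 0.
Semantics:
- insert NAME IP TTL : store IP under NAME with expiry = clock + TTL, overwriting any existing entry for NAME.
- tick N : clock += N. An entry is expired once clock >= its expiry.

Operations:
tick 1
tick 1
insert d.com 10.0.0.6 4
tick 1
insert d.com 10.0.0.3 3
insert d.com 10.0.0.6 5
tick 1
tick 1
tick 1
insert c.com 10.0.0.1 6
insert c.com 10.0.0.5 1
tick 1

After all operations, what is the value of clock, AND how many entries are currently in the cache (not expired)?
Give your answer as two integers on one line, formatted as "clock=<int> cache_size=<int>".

Answer: clock=7 cache_size=1

Derivation:
Op 1: tick 1 -> clock=1.
Op 2: tick 1 -> clock=2.
Op 3: insert d.com -> 10.0.0.6 (expiry=2+4=6). clock=2
Op 4: tick 1 -> clock=3.
Op 5: insert d.com -> 10.0.0.3 (expiry=3+3=6). clock=3
Op 6: insert d.com -> 10.0.0.6 (expiry=3+5=8). clock=3
Op 7: tick 1 -> clock=4.
Op 8: tick 1 -> clock=5.
Op 9: tick 1 -> clock=6.
Op 10: insert c.com -> 10.0.0.1 (expiry=6+6=12). clock=6
Op 11: insert c.com -> 10.0.0.5 (expiry=6+1=7). clock=6
Op 12: tick 1 -> clock=7. purged={c.com}
Final clock = 7
Final cache (unexpired): {d.com} -> size=1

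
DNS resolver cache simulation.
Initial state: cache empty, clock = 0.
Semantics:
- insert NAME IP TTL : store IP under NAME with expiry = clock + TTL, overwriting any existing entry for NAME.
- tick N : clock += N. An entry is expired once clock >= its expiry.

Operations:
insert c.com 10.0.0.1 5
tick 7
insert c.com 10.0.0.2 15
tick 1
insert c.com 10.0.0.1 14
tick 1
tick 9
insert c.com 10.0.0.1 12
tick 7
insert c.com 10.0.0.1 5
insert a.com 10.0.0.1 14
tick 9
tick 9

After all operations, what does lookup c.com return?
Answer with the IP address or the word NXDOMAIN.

Op 1: insert c.com -> 10.0.0.1 (expiry=0+5=5). clock=0
Op 2: tick 7 -> clock=7. purged={c.com}
Op 3: insert c.com -> 10.0.0.2 (expiry=7+15=22). clock=7
Op 4: tick 1 -> clock=8.
Op 5: insert c.com -> 10.0.0.1 (expiry=8+14=22). clock=8
Op 6: tick 1 -> clock=9.
Op 7: tick 9 -> clock=18.
Op 8: insert c.com -> 10.0.0.1 (expiry=18+12=30). clock=18
Op 9: tick 7 -> clock=25.
Op 10: insert c.com -> 10.0.0.1 (expiry=25+5=30). clock=25
Op 11: insert a.com -> 10.0.0.1 (expiry=25+14=39). clock=25
Op 12: tick 9 -> clock=34. purged={c.com}
Op 13: tick 9 -> clock=43. purged={a.com}
lookup c.com: not in cache (expired or never inserted)

Answer: NXDOMAIN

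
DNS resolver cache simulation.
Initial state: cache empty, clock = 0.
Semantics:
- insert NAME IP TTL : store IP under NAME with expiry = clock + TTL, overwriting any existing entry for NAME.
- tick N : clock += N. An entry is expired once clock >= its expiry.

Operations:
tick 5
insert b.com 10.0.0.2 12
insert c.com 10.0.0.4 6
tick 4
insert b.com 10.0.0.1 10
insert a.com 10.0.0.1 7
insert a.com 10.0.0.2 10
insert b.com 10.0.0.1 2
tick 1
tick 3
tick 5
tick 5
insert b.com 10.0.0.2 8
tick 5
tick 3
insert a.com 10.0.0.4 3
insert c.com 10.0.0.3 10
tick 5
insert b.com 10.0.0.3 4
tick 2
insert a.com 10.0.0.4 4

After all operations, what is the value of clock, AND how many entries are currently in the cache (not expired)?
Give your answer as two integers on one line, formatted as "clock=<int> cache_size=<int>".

Op 1: tick 5 -> clock=5.
Op 2: insert b.com -> 10.0.0.2 (expiry=5+12=17). clock=5
Op 3: insert c.com -> 10.0.0.4 (expiry=5+6=11). clock=5
Op 4: tick 4 -> clock=9.
Op 5: insert b.com -> 10.0.0.1 (expiry=9+10=19). clock=9
Op 6: insert a.com -> 10.0.0.1 (expiry=9+7=16). clock=9
Op 7: insert a.com -> 10.0.0.2 (expiry=9+10=19). clock=9
Op 8: insert b.com -> 10.0.0.1 (expiry=9+2=11). clock=9
Op 9: tick 1 -> clock=10.
Op 10: tick 3 -> clock=13. purged={b.com,c.com}
Op 11: tick 5 -> clock=18.
Op 12: tick 5 -> clock=23. purged={a.com}
Op 13: insert b.com -> 10.0.0.2 (expiry=23+8=31). clock=23
Op 14: tick 5 -> clock=28.
Op 15: tick 3 -> clock=31. purged={b.com}
Op 16: insert a.com -> 10.0.0.4 (expiry=31+3=34). clock=31
Op 17: insert c.com -> 10.0.0.3 (expiry=31+10=41). clock=31
Op 18: tick 5 -> clock=36. purged={a.com}
Op 19: insert b.com -> 10.0.0.3 (expiry=36+4=40). clock=36
Op 20: tick 2 -> clock=38.
Op 21: insert a.com -> 10.0.0.4 (expiry=38+4=42). clock=38
Final clock = 38
Final cache (unexpired): {a.com,b.com,c.com} -> size=3

Answer: clock=38 cache_size=3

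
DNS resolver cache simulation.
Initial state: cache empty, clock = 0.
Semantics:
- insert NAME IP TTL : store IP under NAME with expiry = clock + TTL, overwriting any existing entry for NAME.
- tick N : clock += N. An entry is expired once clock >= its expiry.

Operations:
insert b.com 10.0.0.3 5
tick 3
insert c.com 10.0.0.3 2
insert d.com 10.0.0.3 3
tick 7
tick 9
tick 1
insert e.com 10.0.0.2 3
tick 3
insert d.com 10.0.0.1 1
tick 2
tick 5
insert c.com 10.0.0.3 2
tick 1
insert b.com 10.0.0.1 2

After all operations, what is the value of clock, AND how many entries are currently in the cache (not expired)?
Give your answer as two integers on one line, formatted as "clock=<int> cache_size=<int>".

Answer: clock=31 cache_size=2

Derivation:
Op 1: insert b.com -> 10.0.0.3 (expiry=0+5=5). clock=0
Op 2: tick 3 -> clock=3.
Op 3: insert c.com -> 10.0.0.3 (expiry=3+2=5). clock=3
Op 4: insert d.com -> 10.0.0.3 (expiry=3+3=6). clock=3
Op 5: tick 7 -> clock=10. purged={b.com,c.com,d.com}
Op 6: tick 9 -> clock=19.
Op 7: tick 1 -> clock=20.
Op 8: insert e.com -> 10.0.0.2 (expiry=20+3=23). clock=20
Op 9: tick 3 -> clock=23. purged={e.com}
Op 10: insert d.com -> 10.0.0.1 (expiry=23+1=24). clock=23
Op 11: tick 2 -> clock=25. purged={d.com}
Op 12: tick 5 -> clock=30.
Op 13: insert c.com -> 10.0.0.3 (expiry=30+2=32). clock=30
Op 14: tick 1 -> clock=31.
Op 15: insert b.com -> 10.0.0.1 (expiry=31+2=33). clock=31
Final clock = 31
Final cache (unexpired): {b.com,c.com} -> size=2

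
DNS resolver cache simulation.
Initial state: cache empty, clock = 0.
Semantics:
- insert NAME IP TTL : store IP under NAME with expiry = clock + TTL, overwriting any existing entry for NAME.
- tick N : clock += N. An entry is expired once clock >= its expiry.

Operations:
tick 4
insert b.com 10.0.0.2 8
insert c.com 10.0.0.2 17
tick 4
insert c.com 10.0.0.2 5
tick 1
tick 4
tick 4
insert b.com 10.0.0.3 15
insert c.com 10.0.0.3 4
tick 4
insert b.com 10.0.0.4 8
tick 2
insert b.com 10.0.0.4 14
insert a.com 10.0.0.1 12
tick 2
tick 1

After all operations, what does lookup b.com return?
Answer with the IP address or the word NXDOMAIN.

Answer: 10.0.0.4

Derivation:
Op 1: tick 4 -> clock=4.
Op 2: insert b.com -> 10.0.0.2 (expiry=4+8=12). clock=4
Op 3: insert c.com -> 10.0.0.2 (expiry=4+17=21). clock=4
Op 4: tick 4 -> clock=8.
Op 5: insert c.com -> 10.0.0.2 (expiry=8+5=13). clock=8
Op 6: tick 1 -> clock=9.
Op 7: tick 4 -> clock=13. purged={b.com,c.com}
Op 8: tick 4 -> clock=17.
Op 9: insert b.com -> 10.0.0.3 (expiry=17+15=32). clock=17
Op 10: insert c.com -> 10.0.0.3 (expiry=17+4=21). clock=17
Op 11: tick 4 -> clock=21. purged={c.com}
Op 12: insert b.com -> 10.0.0.4 (expiry=21+8=29). clock=21
Op 13: tick 2 -> clock=23.
Op 14: insert b.com -> 10.0.0.4 (expiry=23+14=37). clock=23
Op 15: insert a.com -> 10.0.0.1 (expiry=23+12=35). clock=23
Op 16: tick 2 -> clock=25.
Op 17: tick 1 -> clock=26.
lookup b.com: present, ip=10.0.0.4 expiry=37 > clock=26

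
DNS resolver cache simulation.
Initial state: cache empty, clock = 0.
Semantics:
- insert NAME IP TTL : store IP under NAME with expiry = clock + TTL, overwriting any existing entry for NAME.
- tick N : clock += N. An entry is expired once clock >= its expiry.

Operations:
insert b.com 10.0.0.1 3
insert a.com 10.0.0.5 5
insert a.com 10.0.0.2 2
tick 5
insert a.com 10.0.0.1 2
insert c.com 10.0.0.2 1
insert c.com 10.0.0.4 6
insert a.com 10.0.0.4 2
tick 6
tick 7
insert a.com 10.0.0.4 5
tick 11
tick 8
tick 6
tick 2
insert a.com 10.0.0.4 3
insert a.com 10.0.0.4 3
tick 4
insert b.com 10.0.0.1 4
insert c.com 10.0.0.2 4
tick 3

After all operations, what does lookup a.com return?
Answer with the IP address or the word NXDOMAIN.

Op 1: insert b.com -> 10.0.0.1 (expiry=0+3=3). clock=0
Op 2: insert a.com -> 10.0.0.5 (expiry=0+5=5). clock=0
Op 3: insert a.com -> 10.0.0.2 (expiry=0+2=2). clock=0
Op 4: tick 5 -> clock=5. purged={a.com,b.com}
Op 5: insert a.com -> 10.0.0.1 (expiry=5+2=7). clock=5
Op 6: insert c.com -> 10.0.0.2 (expiry=5+1=6). clock=5
Op 7: insert c.com -> 10.0.0.4 (expiry=5+6=11). clock=5
Op 8: insert a.com -> 10.0.0.4 (expiry=5+2=7). clock=5
Op 9: tick 6 -> clock=11. purged={a.com,c.com}
Op 10: tick 7 -> clock=18.
Op 11: insert a.com -> 10.0.0.4 (expiry=18+5=23). clock=18
Op 12: tick 11 -> clock=29. purged={a.com}
Op 13: tick 8 -> clock=37.
Op 14: tick 6 -> clock=43.
Op 15: tick 2 -> clock=45.
Op 16: insert a.com -> 10.0.0.4 (expiry=45+3=48). clock=45
Op 17: insert a.com -> 10.0.0.4 (expiry=45+3=48). clock=45
Op 18: tick 4 -> clock=49. purged={a.com}
Op 19: insert b.com -> 10.0.0.1 (expiry=49+4=53). clock=49
Op 20: insert c.com -> 10.0.0.2 (expiry=49+4=53). clock=49
Op 21: tick 3 -> clock=52.
lookup a.com: not in cache (expired or never inserted)

Answer: NXDOMAIN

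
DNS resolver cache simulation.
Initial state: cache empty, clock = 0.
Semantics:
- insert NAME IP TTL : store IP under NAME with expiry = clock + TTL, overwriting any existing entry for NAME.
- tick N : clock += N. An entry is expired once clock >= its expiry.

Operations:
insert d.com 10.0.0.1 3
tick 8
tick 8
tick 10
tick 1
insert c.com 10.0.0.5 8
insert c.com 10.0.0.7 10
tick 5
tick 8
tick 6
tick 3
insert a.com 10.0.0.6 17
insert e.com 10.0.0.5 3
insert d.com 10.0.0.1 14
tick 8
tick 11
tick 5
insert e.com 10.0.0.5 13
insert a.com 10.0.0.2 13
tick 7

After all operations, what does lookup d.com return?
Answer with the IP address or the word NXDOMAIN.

Answer: NXDOMAIN

Derivation:
Op 1: insert d.com -> 10.0.0.1 (expiry=0+3=3). clock=0
Op 2: tick 8 -> clock=8. purged={d.com}
Op 3: tick 8 -> clock=16.
Op 4: tick 10 -> clock=26.
Op 5: tick 1 -> clock=27.
Op 6: insert c.com -> 10.0.0.5 (expiry=27+8=35). clock=27
Op 7: insert c.com -> 10.0.0.7 (expiry=27+10=37). clock=27
Op 8: tick 5 -> clock=32.
Op 9: tick 8 -> clock=40. purged={c.com}
Op 10: tick 6 -> clock=46.
Op 11: tick 3 -> clock=49.
Op 12: insert a.com -> 10.0.0.6 (expiry=49+17=66). clock=49
Op 13: insert e.com -> 10.0.0.5 (expiry=49+3=52). clock=49
Op 14: insert d.com -> 10.0.0.1 (expiry=49+14=63). clock=49
Op 15: tick 8 -> clock=57. purged={e.com}
Op 16: tick 11 -> clock=68. purged={a.com,d.com}
Op 17: tick 5 -> clock=73.
Op 18: insert e.com -> 10.0.0.5 (expiry=73+13=86). clock=73
Op 19: insert a.com -> 10.0.0.2 (expiry=73+13=86). clock=73
Op 20: tick 7 -> clock=80.
lookup d.com: not in cache (expired or never inserted)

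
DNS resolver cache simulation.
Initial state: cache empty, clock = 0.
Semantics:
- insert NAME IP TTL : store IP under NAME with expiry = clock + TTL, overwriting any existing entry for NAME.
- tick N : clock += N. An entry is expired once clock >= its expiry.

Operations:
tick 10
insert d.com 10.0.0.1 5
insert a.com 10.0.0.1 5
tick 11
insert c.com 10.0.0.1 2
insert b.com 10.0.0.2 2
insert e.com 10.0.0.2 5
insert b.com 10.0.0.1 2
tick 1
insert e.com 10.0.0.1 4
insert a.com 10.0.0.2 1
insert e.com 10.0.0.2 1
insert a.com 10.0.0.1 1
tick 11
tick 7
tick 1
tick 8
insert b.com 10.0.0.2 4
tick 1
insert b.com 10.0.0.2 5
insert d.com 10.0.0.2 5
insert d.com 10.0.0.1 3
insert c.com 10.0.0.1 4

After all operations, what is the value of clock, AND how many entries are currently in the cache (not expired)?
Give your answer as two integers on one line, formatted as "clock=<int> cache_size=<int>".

Answer: clock=50 cache_size=3

Derivation:
Op 1: tick 10 -> clock=10.
Op 2: insert d.com -> 10.0.0.1 (expiry=10+5=15). clock=10
Op 3: insert a.com -> 10.0.0.1 (expiry=10+5=15). clock=10
Op 4: tick 11 -> clock=21. purged={a.com,d.com}
Op 5: insert c.com -> 10.0.0.1 (expiry=21+2=23). clock=21
Op 6: insert b.com -> 10.0.0.2 (expiry=21+2=23). clock=21
Op 7: insert e.com -> 10.0.0.2 (expiry=21+5=26). clock=21
Op 8: insert b.com -> 10.0.0.1 (expiry=21+2=23). clock=21
Op 9: tick 1 -> clock=22.
Op 10: insert e.com -> 10.0.0.1 (expiry=22+4=26). clock=22
Op 11: insert a.com -> 10.0.0.2 (expiry=22+1=23). clock=22
Op 12: insert e.com -> 10.0.0.2 (expiry=22+1=23). clock=22
Op 13: insert a.com -> 10.0.0.1 (expiry=22+1=23). clock=22
Op 14: tick 11 -> clock=33. purged={a.com,b.com,c.com,e.com}
Op 15: tick 7 -> clock=40.
Op 16: tick 1 -> clock=41.
Op 17: tick 8 -> clock=49.
Op 18: insert b.com -> 10.0.0.2 (expiry=49+4=53). clock=49
Op 19: tick 1 -> clock=50.
Op 20: insert b.com -> 10.0.0.2 (expiry=50+5=55). clock=50
Op 21: insert d.com -> 10.0.0.2 (expiry=50+5=55). clock=50
Op 22: insert d.com -> 10.0.0.1 (expiry=50+3=53). clock=50
Op 23: insert c.com -> 10.0.0.1 (expiry=50+4=54). clock=50
Final clock = 50
Final cache (unexpired): {b.com,c.com,d.com} -> size=3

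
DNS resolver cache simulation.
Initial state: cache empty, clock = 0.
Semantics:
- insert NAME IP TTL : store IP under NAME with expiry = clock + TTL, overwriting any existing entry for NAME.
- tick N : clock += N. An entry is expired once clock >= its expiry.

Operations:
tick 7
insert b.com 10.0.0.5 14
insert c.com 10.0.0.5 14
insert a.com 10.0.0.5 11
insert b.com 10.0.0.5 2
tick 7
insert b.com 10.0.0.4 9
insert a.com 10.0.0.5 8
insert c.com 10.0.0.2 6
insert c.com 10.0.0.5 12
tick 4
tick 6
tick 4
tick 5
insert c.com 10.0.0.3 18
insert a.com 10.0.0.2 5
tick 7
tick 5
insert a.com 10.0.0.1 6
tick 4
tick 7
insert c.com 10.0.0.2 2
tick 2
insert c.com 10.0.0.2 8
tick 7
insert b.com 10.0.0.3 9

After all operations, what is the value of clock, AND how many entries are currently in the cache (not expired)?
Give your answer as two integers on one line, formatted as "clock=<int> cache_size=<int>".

Answer: clock=65 cache_size=2

Derivation:
Op 1: tick 7 -> clock=7.
Op 2: insert b.com -> 10.0.0.5 (expiry=7+14=21). clock=7
Op 3: insert c.com -> 10.0.0.5 (expiry=7+14=21). clock=7
Op 4: insert a.com -> 10.0.0.5 (expiry=7+11=18). clock=7
Op 5: insert b.com -> 10.0.0.5 (expiry=7+2=9). clock=7
Op 6: tick 7 -> clock=14. purged={b.com}
Op 7: insert b.com -> 10.0.0.4 (expiry=14+9=23). clock=14
Op 8: insert a.com -> 10.0.0.5 (expiry=14+8=22). clock=14
Op 9: insert c.com -> 10.0.0.2 (expiry=14+6=20). clock=14
Op 10: insert c.com -> 10.0.0.5 (expiry=14+12=26). clock=14
Op 11: tick 4 -> clock=18.
Op 12: tick 6 -> clock=24. purged={a.com,b.com}
Op 13: tick 4 -> clock=28. purged={c.com}
Op 14: tick 5 -> clock=33.
Op 15: insert c.com -> 10.0.0.3 (expiry=33+18=51). clock=33
Op 16: insert a.com -> 10.0.0.2 (expiry=33+5=38). clock=33
Op 17: tick 7 -> clock=40. purged={a.com}
Op 18: tick 5 -> clock=45.
Op 19: insert a.com -> 10.0.0.1 (expiry=45+6=51). clock=45
Op 20: tick 4 -> clock=49.
Op 21: tick 7 -> clock=56. purged={a.com,c.com}
Op 22: insert c.com -> 10.0.0.2 (expiry=56+2=58). clock=56
Op 23: tick 2 -> clock=58. purged={c.com}
Op 24: insert c.com -> 10.0.0.2 (expiry=58+8=66). clock=58
Op 25: tick 7 -> clock=65.
Op 26: insert b.com -> 10.0.0.3 (expiry=65+9=74). clock=65
Final clock = 65
Final cache (unexpired): {b.com,c.com} -> size=2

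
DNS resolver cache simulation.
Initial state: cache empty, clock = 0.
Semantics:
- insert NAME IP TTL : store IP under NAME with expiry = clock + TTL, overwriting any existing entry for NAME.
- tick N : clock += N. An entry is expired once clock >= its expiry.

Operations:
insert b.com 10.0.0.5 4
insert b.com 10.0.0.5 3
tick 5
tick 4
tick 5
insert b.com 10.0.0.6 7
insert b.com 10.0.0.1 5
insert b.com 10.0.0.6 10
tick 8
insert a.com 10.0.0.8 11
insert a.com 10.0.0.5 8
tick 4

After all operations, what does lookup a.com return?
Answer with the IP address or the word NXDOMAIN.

Op 1: insert b.com -> 10.0.0.5 (expiry=0+4=4). clock=0
Op 2: insert b.com -> 10.0.0.5 (expiry=0+3=3). clock=0
Op 3: tick 5 -> clock=5. purged={b.com}
Op 4: tick 4 -> clock=9.
Op 5: tick 5 -> clock=14.
Op 6: insert b.com -> 10.0.0.6 (expiry=14+7=21). clock=14
Op 7: insert b.com -> 10.0.0.1 (expiry=14+5=19). clock=14
Op 8: insert b.com -> 10.0.0.6 (expiry=14+10=24). clock=14
Op 9: tick 8 -> clock=22.
Op 10: insert a.com -> 10.0.0.8 (expiry=22+11=33). clock=22
Op 11: insert a.com -> 10.0.0.5 (expiry=22+8=30). clock=22
Op 12: tick 4 -> clock=26. purged={b.com}
lookup a.com: present, ip=10.0.0.5 expiry=30 > clock=26

Answer: 10.0.0.5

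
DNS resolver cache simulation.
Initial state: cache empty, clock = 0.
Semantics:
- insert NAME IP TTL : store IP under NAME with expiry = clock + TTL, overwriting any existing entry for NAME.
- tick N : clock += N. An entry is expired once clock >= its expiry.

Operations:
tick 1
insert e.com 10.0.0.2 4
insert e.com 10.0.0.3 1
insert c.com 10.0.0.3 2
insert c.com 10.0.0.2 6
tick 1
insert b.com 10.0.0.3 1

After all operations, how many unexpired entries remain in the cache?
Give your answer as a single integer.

Answer: 2

Derivation:
Op 1: tick 1 -> clock=1.
Op 2: insert e.com -> 10.0.0.2 (expiry=1+4=5). clock=1
Op 3: insert e.com -> 10.0.0.3 (expiry=1+1=2). clock=1
Op 4: insert c.com -> 10.0.0.3 (expiry=1+2=3). clock=1
Op 5: insert c.com -> 10.0.0.2 (expiry=1+6=7). clock=1
Op 6: tick 1 -> clock=2. purged={e.com}
Op 7: insert b.com -> 10.0.0.3 (expiry=2+1=3). clock=2
Final cache (unexpired): {b.com,c.com} -> size=2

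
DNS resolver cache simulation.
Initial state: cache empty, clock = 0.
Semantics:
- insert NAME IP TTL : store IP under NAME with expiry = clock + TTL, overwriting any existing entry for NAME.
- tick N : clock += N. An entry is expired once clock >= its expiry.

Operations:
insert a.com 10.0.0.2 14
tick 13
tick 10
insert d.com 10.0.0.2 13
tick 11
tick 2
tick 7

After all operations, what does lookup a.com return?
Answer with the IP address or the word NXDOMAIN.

Answer: NXDOMAIN

Derivation:
Op 1: insert a.com -> 10.0.0.2 (expiry=0+14=14). clock=0
Op 2: tick 13 -> clock=13.
Op 3: tick 10 -> clock=23. purged={a.com}
Op 4: insert d.com -> 10.0.0.2 (expiry=23+13=36). clock=23
Op 5: tick 11 -> clock=34.
Op 6: tick 2 -> clock=36. purged={d.com}
Op 7: tick 7 -> clock=43.
lookup a.com: not in cache (expired or never inserted)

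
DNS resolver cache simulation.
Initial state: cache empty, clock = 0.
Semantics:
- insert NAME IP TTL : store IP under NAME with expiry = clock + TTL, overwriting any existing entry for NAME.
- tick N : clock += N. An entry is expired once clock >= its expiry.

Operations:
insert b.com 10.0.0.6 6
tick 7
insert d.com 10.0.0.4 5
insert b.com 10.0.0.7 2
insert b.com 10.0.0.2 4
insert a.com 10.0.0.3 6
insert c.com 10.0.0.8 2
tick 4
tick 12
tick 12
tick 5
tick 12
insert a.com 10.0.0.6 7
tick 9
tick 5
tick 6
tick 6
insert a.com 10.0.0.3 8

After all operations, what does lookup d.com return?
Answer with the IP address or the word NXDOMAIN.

Answer: NXDOMAIN

Derivation:
Op 1: insert b.com -> 10.0.0.6 (expiry=0+6=6). clock=0
Op 2: tick 7 -> clock=7. purged={b.com}
Op 3: insert d.com -> 10.0.0.4 (expiry=7+5=12). clock=7
Op 4: insert b.com -> 10.0.0.7 (expiry=7+2=9). clock=7
Op 5: insert b.com -> 10.0.0.2 (expiry=7+4=11). clock=7
Op 6: insert a.com -> 10.0.0.3 (expiry=7+6=13). clock=7
Op 7: insert c.com -> 10.0.0.8 (expiry=7+2=9). clock=7
Op 8: tick 4 -> clock=11. purged={b.com,c.com}
Op 9: tick 12 -> clock=23. purged={a.com,d.com}
Op 10: tick 12 -> clock=35.
Op 11: tick 5 -> clock=40.
Op 12: tick 12 -> clock=52.
Op 13: insert a.com -> 10.0.0.6 (expiry=52+7=59). clock=52
Op 14: tick 9 -> clock=61. purged={a.com}
Op 15: tick 5 -> clock=66.
Op 16: tick 6 -> clock=72.
Op 17: tick 6 -> clock=78.
Op 18: insert a.com -> 10.0.0.3 (expiry=78+8=86). clock=78
lookup d.com: not in cache (expired or never inserted)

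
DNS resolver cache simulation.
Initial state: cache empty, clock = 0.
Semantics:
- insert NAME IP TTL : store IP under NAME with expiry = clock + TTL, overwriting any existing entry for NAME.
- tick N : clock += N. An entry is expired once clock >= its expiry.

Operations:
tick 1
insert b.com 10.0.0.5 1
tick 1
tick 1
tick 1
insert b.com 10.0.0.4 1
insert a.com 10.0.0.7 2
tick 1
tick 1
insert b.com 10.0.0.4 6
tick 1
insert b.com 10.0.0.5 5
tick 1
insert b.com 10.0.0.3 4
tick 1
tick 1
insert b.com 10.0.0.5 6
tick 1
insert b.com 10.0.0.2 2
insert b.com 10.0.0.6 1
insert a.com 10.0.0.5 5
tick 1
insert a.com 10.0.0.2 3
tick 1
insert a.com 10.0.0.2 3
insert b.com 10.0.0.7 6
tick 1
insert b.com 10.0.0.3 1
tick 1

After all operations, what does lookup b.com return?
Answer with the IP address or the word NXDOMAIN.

Op 1: tick 1 -> clock=1.
Op 2: insert b.com -> 10.0.0.5 (expiry=1+1=2). clock=1
Op 3: tick 1 -> clock=2. purged={b.com}
Op 4: tick 1 -> clock=3.
Op 5: tick 1 -> clock=4.
Op 6: insert b.com -> 10.0.0.4 (expiry=4+1=5). clock=4
Op 7: insert a.com -> 10.0.0.7 (expiry=4+2=6). clock=4
Op 8: tick 1 -> clock=5. purged={b.com}
Op 9: tick 1 -> clock=6. purged={a.com}
Op 10: insert b.com -> 10.0.0.4 (expiry=6+6=12). clock=6
Op 11: tick 1 -> clock=7.
Op 12: insert b.com -> 10.0.0.5 (expiry=7+5=12). clock=7
Op 13: tick 1 -> clock=8.
Op 14: insert b.com -> 10.0.0.3 (expiry=8+4=12). clock=8
Op 15: tick 1 -> clock=9.
Op 16: tick 1 -> clock=10.
Op 17: insert b.com -> 10.0.0.5 (expiry=10+6=16). clock=10
Op 18: tick 1 -> clock=11.
Op 19: insert b.com -> 10.0.0.2 (expiry=11+2=13). clock=11
Op 20: insert b.com -> 10.0.0.6 (expiry=11+1=12). clock=11
Op 21: insert a.com -> 10.0.0.5 (expiry=11+5=16). clock=11
Op 22: tick 1 -> clock=12. purged={b.com}
Op 23: insert a.com -> 10.0.0.2 (expiry=12+3=15). clock=12
Op 24: tick 1 -> clock=13.
Op 25: insert a.com -> 10.0.0.2 (expiry=13+3=16). clock=13
Op 26: insert b.com -> 10.0.0.7 (expiry=13+6=19). clock=13
Op 27: tick 1 -> clock=14.
Op 28: insert b.com -> 10.0.0.3 (expiry=14+1=15). clock=14
Op 29: tick 1 -> clock=15. purged={b.com}
lookup b.com: not in cache (expired or never inserted)

Answer: NXDOMAIN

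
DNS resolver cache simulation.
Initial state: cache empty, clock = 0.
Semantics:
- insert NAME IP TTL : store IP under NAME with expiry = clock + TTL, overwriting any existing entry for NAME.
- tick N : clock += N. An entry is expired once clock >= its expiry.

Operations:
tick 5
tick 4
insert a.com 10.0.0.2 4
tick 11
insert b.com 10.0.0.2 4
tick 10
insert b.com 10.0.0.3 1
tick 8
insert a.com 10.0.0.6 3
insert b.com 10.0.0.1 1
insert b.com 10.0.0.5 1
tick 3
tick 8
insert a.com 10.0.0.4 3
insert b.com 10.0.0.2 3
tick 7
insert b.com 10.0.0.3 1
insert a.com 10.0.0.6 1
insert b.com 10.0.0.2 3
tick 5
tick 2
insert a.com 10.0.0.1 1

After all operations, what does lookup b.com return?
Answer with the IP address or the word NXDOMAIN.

Op 1: tick 5 -> clock=5.
Op 2: tick 4 -> clock=9.
Op 3: insert a.com -> 10.0.0.2 (expiry=9+4=13). clock=9
Op 4: tick 11 -> clock=20. purged={a.com}
Op 5: insert b.com -> 10.0.0.2 (expiry=20+4=24). clock=20
Op 6: tick 10 -> clock=30. purged={b.com}
Op 7: insert b.com -> 10.0.0.3 (expiry=30+1=31). clock=30
Op 8: tick 8 -> clock=38. purged={b.com}
Op 9: insert a.com -> 10.0.0.6 (expiry=38+3=41). clock=38
Op 10: insert b.com -> 10.0.0.1 (expiry=38+1=39). clock=38
Op 11: insert b.com -> 10.0.0.5 (expiry=38+1=39). clock=38
Op 12: tick 3 -> clock=41. purged={a.com,b.com}
Op 13: tick 8 -> clock=49.
Op 14: insert a.com -> 10.0.0.4 (expiry=49+3=52). clock=49
Op 15: insert b.com -> 10.0.0.2 (expiry=49+3=52). clock=49
Op 16: tick 7 -> clock=56. purged={a.com,b.com}
Op 17: insert b.com -> 10.0.0.3 (expiry=56+1=57). clock=56
Op 18: insert a.com -> 10.0.0.6 (expiry=56+1=57). clock=56
Op 19: insert b.com -> 10.0.0.2 (expiry=56+3=59). clock=56
Op 20: tick 5 -> clock=61. purged={a.com,b.com}
Op 21: tick 2 -> clock=63.
Op 22: insert a.com -> 10.0.0.1 (expiry=63+1=64). clock=63
lookup b.com: not in cache (expired or never inserted)

Answer: NXDOMAIN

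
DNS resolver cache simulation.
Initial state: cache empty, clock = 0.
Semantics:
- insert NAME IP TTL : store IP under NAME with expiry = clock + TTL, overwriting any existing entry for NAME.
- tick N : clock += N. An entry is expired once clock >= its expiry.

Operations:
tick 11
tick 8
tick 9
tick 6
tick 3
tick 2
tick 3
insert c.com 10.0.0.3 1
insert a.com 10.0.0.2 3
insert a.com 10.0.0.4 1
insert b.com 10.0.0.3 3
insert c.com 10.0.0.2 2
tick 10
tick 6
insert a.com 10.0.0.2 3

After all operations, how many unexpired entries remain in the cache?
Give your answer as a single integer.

Op 1: tick 11 -> clock=11.
Op 2: tick 8 -> clock=19.
Op 3: tick 9 -> clock=28.
Op 4: tick 6 -> clock=34.
Op 5: tick 3 -> clock=37.
Op 6: tick 2 -> clock=39.
Op 7: tick 3 -> clock=42.
Op 8: insert c.com -> 10.0.0.3 (expiry=42+1=43). clock=42
Op 9: insert a.com -> 10.0.0.2 (expiry=42+3=45). clock=42
Op 10: insert a.com -> 10.0.0.4 (expiry=42+1=43). clock=42
Op 11: insert b.com -> 10.0.0.3 (expiry=42+3=45). clock=42
Op 12: insert c.com -> 10.0.0.2 (expiry=42+2=44). clock=42
Op 13: tick 10 -> clock=52. purged={a.com,b.com,c.com}
Op 14: tick 6 -> clock=58.
Op 15: insert a.com -> 10.0.0.2 (expiry=58+3=61). clock=58
Final cache (unexpired): {a.com} -> size=1

Answer: 1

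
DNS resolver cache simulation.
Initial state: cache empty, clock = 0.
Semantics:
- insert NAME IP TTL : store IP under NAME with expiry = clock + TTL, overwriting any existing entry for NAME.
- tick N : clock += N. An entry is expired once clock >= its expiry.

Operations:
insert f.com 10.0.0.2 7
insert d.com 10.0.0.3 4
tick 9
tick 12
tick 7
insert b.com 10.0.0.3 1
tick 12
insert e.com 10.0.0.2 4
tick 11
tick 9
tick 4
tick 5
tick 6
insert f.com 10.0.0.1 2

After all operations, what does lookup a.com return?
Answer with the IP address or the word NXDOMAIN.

Answer: NXDOMAIN

Derivation:
Op 1: insert f.com -> 10.0.0.2 (expiry=0+7=7). clock=0
Op 2: insert d.com -> 10.0.0.3 (expiry=0+4=4). clock=0
Op 3: tick 9 -> clock=9. purged={d.com,f.com}
Op 4: tick 12 -> clock=21.
Op 5: tick 7 -> clock=28.
Op 6: insert b.com -> 10.0.0.3 (expiry=28+1=29). clock=28
Op 7: tick 12 -> clock=40. purged={b.com}
Op 8: insert e.com -> 10.0.0.2 (expiry=40+4=44). clock=40
Op 9: tick 11 -> clock=51. purged={e.com}
Op 10: tick 9 -> clock=60.
Op 11: tick 4 -> clock=64.
Op 12: tick 5 -> clock=69.
Op 13: tick 6 -> clock=75.
Op 14: insert f.com -> 10.0.0.1 (expiry=75+2=77). clock=75
lookup a.com: not in cache (expired or never inserted)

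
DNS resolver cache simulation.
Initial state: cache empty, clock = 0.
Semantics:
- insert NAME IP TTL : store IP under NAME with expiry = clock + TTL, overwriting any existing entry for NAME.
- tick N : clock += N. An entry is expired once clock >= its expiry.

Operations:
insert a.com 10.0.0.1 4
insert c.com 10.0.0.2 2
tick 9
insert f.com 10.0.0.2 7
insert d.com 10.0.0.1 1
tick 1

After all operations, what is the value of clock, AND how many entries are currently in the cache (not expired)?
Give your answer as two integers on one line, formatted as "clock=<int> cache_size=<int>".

Answer: clock=10 cache_size=1

Derivation:
Op 1: insert a.com -> 10.0.0.1 (expiry=0+4=4). clock=0
Op 2: insert c.com -> 10.0.0.2 (expiry=0+2=2). clock=0
Op 3: tick 9 -> clock=9. purged={a.com,c.com}
Op 4: insert f.com -> 10.0.0.2 (expiry=9+7=16). clock=9
Op 5: insert d.com -> 10.0.0.1 (expiry=9+1=10). clock=9
Op 6: tick 1 -> clock=10. purged={d.com}
Final clock = 10
Final cache (unexpired): {f.com} -> size=1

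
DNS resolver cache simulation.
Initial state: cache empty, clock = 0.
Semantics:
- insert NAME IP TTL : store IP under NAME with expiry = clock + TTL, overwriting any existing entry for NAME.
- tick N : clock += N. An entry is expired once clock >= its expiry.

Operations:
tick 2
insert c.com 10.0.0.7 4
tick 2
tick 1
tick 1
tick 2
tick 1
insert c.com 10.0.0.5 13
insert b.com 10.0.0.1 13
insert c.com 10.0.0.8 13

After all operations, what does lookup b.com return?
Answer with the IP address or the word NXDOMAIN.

Op 1: tick 2 -> clock=2.
Op 2: insert c.com -> 10.0.0.7 (expiry=2+4=6). clock=2
Op 3: tick 2 -> clock=4.
Op 4: tick 1 -> clock=5.
Op 5: tick 1 -> clock=6. purged={c.com}
Op 6: tick 2 -> clock=8.
Op 7: tick 1 -> clock=9.
Op 8: insert c.com -> 10.0.0.5 (expiry=9+13=22). clock=9
Op 9: insert b.com -> 10.0.0.1 (expiry=9+13=22). clock=9
Op 10: insert c.com -> 10.0.0.8 (expiry=9+13=22). clock=9
lookup b.com: present, ip=10.0.0.1 expiry=22 > clock=9

Answer: 10.0.0.1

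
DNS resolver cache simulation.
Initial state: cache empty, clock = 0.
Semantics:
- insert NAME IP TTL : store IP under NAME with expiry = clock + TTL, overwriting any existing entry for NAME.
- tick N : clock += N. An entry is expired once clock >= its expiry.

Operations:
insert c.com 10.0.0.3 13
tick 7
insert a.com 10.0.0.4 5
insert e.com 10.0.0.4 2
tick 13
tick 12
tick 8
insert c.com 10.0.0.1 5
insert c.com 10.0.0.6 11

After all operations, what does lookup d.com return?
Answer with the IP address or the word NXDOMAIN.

Op 1: insert c.com -> 10.0.0.3 (expiry=0+13=13). clock=0
Op 2: tick 7 -> clock=7.
Op 3: insert a.com -> 10.0.0.4 (expiry=7+5=12). clock=7
Op 4: insert e.com -> 10.0.0.4 (expiry=7+2=9). clock=7
Op 5: tick 13 -> clock=20. purged={a.com,c.com,e.com}
Op 6: tick 12 -> clock=32.
Op 7: tick 8 -> clock=40.
Op 8: insert c.com -> 10.0.0.1 (expiry=40+5=45). clock=40
Op 9: insert c.com -> 10.0.0.6 (expiry=40+11=51). clock=40
lookup d.com: not in cache (expired or never inserted)

Answer: NXDOMAIN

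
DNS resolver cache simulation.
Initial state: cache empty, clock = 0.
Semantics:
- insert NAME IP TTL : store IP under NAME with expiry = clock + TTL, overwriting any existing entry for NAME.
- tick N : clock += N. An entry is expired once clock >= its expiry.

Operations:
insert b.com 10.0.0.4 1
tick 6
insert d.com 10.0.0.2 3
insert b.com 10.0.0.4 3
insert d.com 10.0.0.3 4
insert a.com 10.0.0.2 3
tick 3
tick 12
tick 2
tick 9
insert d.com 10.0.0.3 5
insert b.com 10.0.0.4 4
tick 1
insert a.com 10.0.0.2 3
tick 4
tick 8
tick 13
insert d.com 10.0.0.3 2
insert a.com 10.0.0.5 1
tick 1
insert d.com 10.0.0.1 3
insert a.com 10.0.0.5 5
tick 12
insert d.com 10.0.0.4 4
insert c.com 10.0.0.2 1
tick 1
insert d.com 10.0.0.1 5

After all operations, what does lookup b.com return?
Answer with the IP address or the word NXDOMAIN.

Op 1: insert b.com -> 10.0.0.4 (expiry=0+1=1). clock=0
Op 2: tick 6 -> clock=6. purged={b.com}
Op 3: insert d.com -> 10.0.0.2 (expiry=6+3=9). clock=6
Op 4: insert b.com -> 10.0.0.4 (expiry=6+3=9). clock=6
Op 5: insert d.com -> 10.0.0.3 (expiry=6+4=10). clock=6
Op 6: insert a.com -> 10.0.0.2 (expiry=6+3=9). clock=6
Op 7: tick 3 -> clock=9. purged={a.com,b.com}
Op 8: tick 12 -> clock=21. purged={d.com}
Op 9: tick 2 -> clock=23.
Op 10: tick 9 -> clock=32.
Op 11: insert d.com -> 10.0.0.3 (expiry=32+5=37). clock=32
Op 12: insert b.com -> 10.0.0.4 (expiry=32+4=36). clock=32
Op 13: tick 1 -> clock=33.
Op 14: insert a.com -> 10.0.0.2 (expiry=33+3=36). clock=33
Op 15: tick 4 -> clock=37. purged={a.com,b.com,d.com}
Op 16: tick 8 -> clock=45.
Op 17: tick 13 -> clock=58.
Op 18: insert d.com -> 10.0.0.3 (expiry=58+2=60). clock=58
Op 19: insert a.com -> 10.0.0.5 (expiry=58+1=59). clock=58
Op 20: tick 1 -> clock=59. purged={a.com}
Op 21: insert d.com -> 10.0.0.1 (expiry=59+3=62). clock=59
Op 22: insert a.com -> 10.0.0.5 (expiry=59+5=64). clock=59
Op 23: tick 12 -> clock=71. purged={a.com,d.com}
Op 24: insert d.com -> 10.0.0.4 (expiry=71+4=75). clock=71
Op 25: insert c.com -> 10.0.0.2 (expiry=71+1=72). clock=71
Op 26: tick 1 -> clock=72. purged={c.com}
Op 27: insert d.com -> 10.0.0.1 (expiry=72+5=77). clock=72
lookup b.com: not in cache (expired or never inserted)

Answer: NXDOMAIN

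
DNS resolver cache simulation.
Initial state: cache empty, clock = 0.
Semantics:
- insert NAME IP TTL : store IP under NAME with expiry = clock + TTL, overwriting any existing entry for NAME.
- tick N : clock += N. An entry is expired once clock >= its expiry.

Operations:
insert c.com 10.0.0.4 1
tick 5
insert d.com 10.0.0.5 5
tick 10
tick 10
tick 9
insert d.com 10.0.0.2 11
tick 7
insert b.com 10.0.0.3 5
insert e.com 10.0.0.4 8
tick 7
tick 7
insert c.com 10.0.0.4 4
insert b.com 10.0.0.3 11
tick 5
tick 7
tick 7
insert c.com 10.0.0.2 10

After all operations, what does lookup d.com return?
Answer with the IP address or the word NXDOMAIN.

Answer: NXDOMAIN

Derivation:
Op 1: insert c.com -> 10.0.0.4 (expiry=0+1=1). clock=0
Op 2: tick 5 -> clock=5. purged={c.com}
Op 3: insert d.com -> 10.0.0.5 (expiry=5+5=10). clock=5
Op 4: tick 10 -> clock=15. purged={d.com}
Op 5: tick 10 -> clock=25.
Op 6: tick 9 -> clock=34.
Op 7: insert d.com -> 10.0.0.2 (expiry=34+11=45). clock=34
Op 8: tick 7 -> clock=41.
Op 9: insert b.com -> 10.0.0.3 (expiry=41+5=46). clock=41
Op 10: insert e.com -> 10.0.0.4 (expiry=41+8=49). clock=41
Op 11: tick 7 -> clock=48. purged={b.com,d.com}
Op 12: tick 7 -> clock=55. purged={e.com}
Op 13: insert c.com -> 10.0.0.4 (expiry=55+4=59). clock=55
Op 14: insert b.com -> 10.0.0.3 (expiry=55+11=66). clock=55
Op 15: tick 5 -> clock=60. purged={c.com}
Op 16: tick 7 -> clock=67. purged={b.com}
Op 17: tick 7 -> clock=74.
Op 18: insert c.com -> 10.0.0.2 (expiry=74+10=84). clock=74
lookup d.com: not in cache (expired or never inserted)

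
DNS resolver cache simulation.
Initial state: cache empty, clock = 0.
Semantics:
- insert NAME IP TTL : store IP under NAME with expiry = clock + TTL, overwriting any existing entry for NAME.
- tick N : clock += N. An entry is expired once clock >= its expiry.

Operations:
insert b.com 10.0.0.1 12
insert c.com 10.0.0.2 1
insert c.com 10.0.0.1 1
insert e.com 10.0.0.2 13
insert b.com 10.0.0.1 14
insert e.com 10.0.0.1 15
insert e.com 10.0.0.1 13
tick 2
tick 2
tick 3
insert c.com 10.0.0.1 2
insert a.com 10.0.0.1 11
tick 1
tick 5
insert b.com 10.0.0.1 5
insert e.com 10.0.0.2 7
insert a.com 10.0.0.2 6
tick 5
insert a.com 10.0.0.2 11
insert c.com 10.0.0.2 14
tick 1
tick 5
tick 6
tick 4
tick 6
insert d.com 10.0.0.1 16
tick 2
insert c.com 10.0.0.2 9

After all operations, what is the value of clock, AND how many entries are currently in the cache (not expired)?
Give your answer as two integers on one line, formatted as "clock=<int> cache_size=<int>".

Answer: clock=42 cache_size=2

Derivation:
Op 1: insert b.com -> 10.0.0.1 (expiry=0+12=12). clock=0
Op 2: insert c.com -> 10.0.0.2 (expiry=0+1=1). clock=0
Op 3: insert c.com -> 10.0.0.1 (expiry=0+1=1). clock=0
Op 4: insert e.com -> 10.0.0.2 (expiry=0+13=13). clock=0
Op 5: insert b.com -> 10.0.0.1 (expiry=0+14=14). clock=0
Op 6: insert e.com -> 10.0.0.1 (expiry=0+15=15). clock=0
Op 7: insert e.com -> 10.0.0.1 (expiry=0+13=13). clock=0
Op 8: tick 2 -> clock=2. purged={c.com}
Op 9: tick 2 -> clock=4.
Op 10: tick 3 -> clock=7.
Op 11: insert c.com -> 10.0.0.1 (expiry=7+2=9). clock=7
Op 12: insert a.com -> 10.0.0.1 (expiry=7+11=18). clock=7
Op 13: tick 1 -> clock=8.
Op 14: tick 5 -> clock=13. purged={c.com,e.com}
Op 15: insert b.com -> 10.0.0.1 (expiry=13+5=18). clock=13
Op 16: insert e.com -> 10.0.0.2 (expiry=13+7=20). clock=13
Op 17: insert a.com -> 10.0.0.2 (expiry=13+6=19). clock=13
Op 18: tick 5 -> clock=18. purged={b.com}
Op 19: insert a.com -> 10.0.0.2 (expiry=18+11=29). clock=18
Op 20: insert c.com -> 10.0.0.2 (expiry=18+14=32). clock=18
Op 21: tick 1 -> clock=19.
Op 22: tick 5 -> clock=24. purged={e.com}
Op 23: tick 6 -> clock=30. purged={a.com}
Op 24: tick 4 -> clock=34. purged={c.com}
Op 25: tick 6 -> clock=40.
Op 26: insert d.com -> 10.0.0.1 (expiry=40+16=56). clock=40
Op 27: tick 2 -> clock=42.
Op 28: insert c.com -> 10.0.0.2 (expiry=42+9=51). clock=42
Final clock = 42
Final cache (unexpired): {c.com,d.com} -> size=2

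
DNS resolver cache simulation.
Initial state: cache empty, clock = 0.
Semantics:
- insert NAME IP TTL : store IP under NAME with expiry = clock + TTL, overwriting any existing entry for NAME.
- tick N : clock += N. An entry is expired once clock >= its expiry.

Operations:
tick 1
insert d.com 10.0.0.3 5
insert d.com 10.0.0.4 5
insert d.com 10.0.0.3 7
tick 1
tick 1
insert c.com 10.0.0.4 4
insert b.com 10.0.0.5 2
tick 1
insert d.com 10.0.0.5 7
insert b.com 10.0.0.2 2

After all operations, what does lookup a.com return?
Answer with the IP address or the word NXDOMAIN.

Op 1: tick 1 -> clock=1.
Op 2: insert d.com -> 10.0.0.3 (expiry=1+5=6). clock=1
Op 3: insert d.com -> 10.0.0.4 (expiry=1+5=6). clock=1
Op 4: insert d.com -> 10.0.0.3 (expiry=1+7=8). clock=1
Op 5: tick 1 -> clock=2.
Op 6: tick 1 -> clock=3.
Op 7: insert c.com -> 10.0.0.4 (expiry=3+4=7). clock=3
Op 8: insert b.com -> 10.0.0.5 (expiry=3+2=5). clock=3
Op 9: tick 1 -> clock=4.
Op 10: insert d.com -> 10.0.0.5 (expiry=4+7=11). clock=4
Op 11: insert b.com -> 10.0.0.2 (expiry=4+2=6). clock=4
lookup a.com: not in cache (expired or never inserted)

Answer: NXDOMAIN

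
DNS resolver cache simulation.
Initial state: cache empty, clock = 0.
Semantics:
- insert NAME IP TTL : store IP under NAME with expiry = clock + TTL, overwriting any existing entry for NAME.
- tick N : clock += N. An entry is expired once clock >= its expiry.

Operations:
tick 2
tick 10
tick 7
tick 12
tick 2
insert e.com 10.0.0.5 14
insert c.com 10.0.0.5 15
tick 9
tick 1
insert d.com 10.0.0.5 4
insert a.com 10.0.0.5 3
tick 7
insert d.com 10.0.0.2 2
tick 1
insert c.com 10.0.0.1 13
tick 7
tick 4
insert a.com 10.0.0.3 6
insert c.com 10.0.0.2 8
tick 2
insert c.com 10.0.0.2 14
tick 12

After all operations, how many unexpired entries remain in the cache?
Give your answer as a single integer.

Op 1: tick 2 -> clock=2.
Op 2: tick 10 -> clock=12.
Op 3: tick 7 -> clock=19.
Op 4: tick 12 -> clock=31.
Op 5: tick 2 -> clock=33.
Op 6: insert e.com -> 10.0.0.5 (expiry=33+14=47). clock=33
Op 7: insert c.com -> 10.0.0.5 (expiry=33+15=48). clock=33
Op 8: tick 9 -> clock=42.
Op 9: tick 1 -> clock=43.
Op 10: insert d.com -> 10.0.0.5 (expiry=43+4=47). clock=43
Op 11: insert a.com -> 10.0.0.5 (expiry=43+3=46). clock=43
Op 12: tick 7 -> clock=50. purged={a.com,c.com,d.com,e.com}
Op 13: insert d.com -> 10.0.0.2 (expiry=50+2=52). clock=50
Op 14: tick 1 -> clock=51.
Op 15: insert c.com -> 10.0.0.1 (expiry=51+13=64). clock=51
Op 16: tick 7 -> clock=58. purged={d.com}
Op 17: tick 4 -> clock=62.
Op 18: insert a.com -> 10.0.0.3 (expiry=62+6=68). clock=62
Op 19: insert c.com -> 10.0.0.2 (expiry=62+8=70). clock=62
Op 20: tick 2 -> clock=64.
Op 21: insert c.com -> 10.0.0.2 (expiry=64+14=78). clock=64
Op 22: tick 12 -> clock=76. purged={a.com}
Final cache (unexpired): {c.com} -> size=1

Answer: 1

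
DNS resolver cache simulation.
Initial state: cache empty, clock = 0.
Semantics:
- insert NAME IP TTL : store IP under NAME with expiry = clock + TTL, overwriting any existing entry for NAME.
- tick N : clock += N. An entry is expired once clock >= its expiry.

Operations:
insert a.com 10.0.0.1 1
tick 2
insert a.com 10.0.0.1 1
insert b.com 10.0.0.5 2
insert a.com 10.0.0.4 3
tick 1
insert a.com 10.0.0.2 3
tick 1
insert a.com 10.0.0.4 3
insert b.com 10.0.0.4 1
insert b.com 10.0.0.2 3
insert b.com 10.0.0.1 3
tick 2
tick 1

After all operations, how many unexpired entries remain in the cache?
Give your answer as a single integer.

Op 1: insert a.com -> 10.0.0.1 (expiry=0+1=1). clock=0
Op 2: tick 2 -> clock=2. purged={a.com}
Op 3: insert a.com -> 10.0.0.1 (expiry=2+1=3). clock=2
Op 4: insert b.com -> 10.0.0.5 (expiry=2+2=4). clock=2
Op 5: insert a.com -> 10.0.0.4 (expiry=2+3=5). clock=2
Op 6: tick 1 -> clock=3.
Op 7: insert a.com -> 10.0.0.2 (expiry=3+3=6). clock=3
Op 8: tick 1 -> clock=4. purged={b.com}
Op 9: insert a.com -> 10.0.0.4 (expiry=4+3=7). clock=4
Op 10: insert b.com -> 10.0.0.4 (expiry=4+1=5). clock=4
Op 11: insert b.com -> 10.0.0.2 (expiry=4+3=7). clock=4
Op 12: insert b.com -> 10.0.0.1 (expiry=4+3=7). clock=4
Op 13: tick 2 -> clock=6.
Op 14: tick 1 -> clock=7. purged={a.com,b.com}
Final cache (unexpired): {} -> size=0

Answer: 0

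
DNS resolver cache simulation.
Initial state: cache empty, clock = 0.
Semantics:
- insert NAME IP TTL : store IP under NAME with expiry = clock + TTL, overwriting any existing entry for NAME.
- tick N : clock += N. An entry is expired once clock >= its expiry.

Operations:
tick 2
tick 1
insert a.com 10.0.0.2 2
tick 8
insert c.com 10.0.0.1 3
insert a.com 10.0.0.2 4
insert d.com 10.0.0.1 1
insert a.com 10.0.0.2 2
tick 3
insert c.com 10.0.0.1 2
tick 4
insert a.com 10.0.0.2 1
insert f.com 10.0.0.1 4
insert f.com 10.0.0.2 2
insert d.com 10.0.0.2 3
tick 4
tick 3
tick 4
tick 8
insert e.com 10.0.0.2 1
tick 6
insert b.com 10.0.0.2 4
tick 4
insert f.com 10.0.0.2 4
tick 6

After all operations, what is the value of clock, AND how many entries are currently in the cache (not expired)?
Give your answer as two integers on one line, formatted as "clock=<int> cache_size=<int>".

Answer: clock=53 cache_size=0

Derivation:
Op 1: tick 2 -> clock=2.
Op 2: tick 1 -> clock=3.
Op 3: insert a.com -> 10.0.0.2 (expiry=3+2=5). clock=3
Op 4: tick 8 -> clock=11. purged={a.com}
Op 5: insert c.com -> 10.0.0.1 (expiry=11+3=14). clock=11
Op 6: insert a.com -> 10.0.0.2 (expiry=11+4=15). clock=11
Op 7: insert d.com -> 10.0.0.1 (expiry=11+1=12). clock=11
Op 8: insert a.com -> 10.0.0.2 (expiry=11+2=13). clock=11
Op 9: tick 3 -> clock=14. purged={a.com,c.com,d.com}
Op 10: insert c.com -> 10.0.0.1 (expiry=14+2=16). clock=14
Op 11: tick 4 -> clock=18. purged={c.com}
Op 12: insert a.com -> 10.0.0.2 (expiry=18+1=19). clock=18
Op 13: insert f.com -> 10.0.0.1 (expiry=18+4=22). clock=18
Op 14: insert f.com -> 10.0.0.2 (expiry=18+2=20). clock=18
Op 15: insert d.com -> 10.0.0.2 (expiry=18+3=21). clock=18
Op 16: tick 4 -> clock=22. purged={a.com,d.com,f.com}
Op 17: tick 3 -> clock=25.
Op 18: tick 4 -> clock=29.
Op 19: tick 8 -> clock=37.
Op 20: insert e.com -> 10.0.0.2 (expiry=37+1=38). clock=37
Op 21: tick 6 -> clock=43. purged={e.com}
Op 22: insert b.com -> 10.0.0.2 (expiry=43+4=47). clock=43
Op 23: tick 4 -> clock=47. purged={b.com}
Op 24: insert f.com -> 10.0.0.2 (expiry=47+4=51). clock=47
Op 25: tick 6 -> clock=53. purged={f.com}
Final clock = 53
Final cache (unexpired): {} -> size=0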